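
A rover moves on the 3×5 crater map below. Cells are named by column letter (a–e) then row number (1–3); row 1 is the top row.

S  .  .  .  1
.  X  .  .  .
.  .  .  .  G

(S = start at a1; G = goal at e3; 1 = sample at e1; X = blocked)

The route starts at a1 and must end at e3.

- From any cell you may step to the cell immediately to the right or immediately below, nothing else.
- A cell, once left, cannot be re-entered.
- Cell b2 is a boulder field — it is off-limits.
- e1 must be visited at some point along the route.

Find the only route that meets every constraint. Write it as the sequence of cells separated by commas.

a1, b1, c1, d1, e1, e2, e3

Moves only go right or down, so the column and row indices never decrease.
Route from a1: right 4 to e1, down 2 to e3 — 6 moves in all.
Check: all required cells visited.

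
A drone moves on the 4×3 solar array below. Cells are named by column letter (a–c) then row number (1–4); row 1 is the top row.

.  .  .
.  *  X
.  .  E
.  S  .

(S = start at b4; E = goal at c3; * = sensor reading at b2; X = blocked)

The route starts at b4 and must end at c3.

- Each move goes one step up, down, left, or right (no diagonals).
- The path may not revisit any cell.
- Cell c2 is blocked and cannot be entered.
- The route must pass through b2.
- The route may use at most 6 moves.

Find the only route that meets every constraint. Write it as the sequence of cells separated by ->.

The budget equals the shortest possible length, so every move has to be on a shortest route through the required cells.
Route from b4: left 1 to a4, up 2 to a2, right 1 to b2, down 1 to b3, right 1 to c3 — 6 moves in all.
Check: all required cells visited; 6 ≤ 6 moves.

b4 -> a4 -> a3 -> a2 -> b2 -> b3 -> c3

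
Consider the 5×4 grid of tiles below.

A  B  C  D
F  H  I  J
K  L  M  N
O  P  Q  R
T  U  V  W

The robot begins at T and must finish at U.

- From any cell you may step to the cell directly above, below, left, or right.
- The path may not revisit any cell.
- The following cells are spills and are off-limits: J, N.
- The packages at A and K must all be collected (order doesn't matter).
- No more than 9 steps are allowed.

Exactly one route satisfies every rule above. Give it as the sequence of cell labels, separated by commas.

T, O, K, F, A, B, H, L, P, U

The 9-move cap with required stops at A, K leaves no slack for detours.
Route from T: 4× up (reaching A), right to B, 4× down (reaching U) — 9 moves in all.
Check: all required cells visited; 9 ≤ 9 moves.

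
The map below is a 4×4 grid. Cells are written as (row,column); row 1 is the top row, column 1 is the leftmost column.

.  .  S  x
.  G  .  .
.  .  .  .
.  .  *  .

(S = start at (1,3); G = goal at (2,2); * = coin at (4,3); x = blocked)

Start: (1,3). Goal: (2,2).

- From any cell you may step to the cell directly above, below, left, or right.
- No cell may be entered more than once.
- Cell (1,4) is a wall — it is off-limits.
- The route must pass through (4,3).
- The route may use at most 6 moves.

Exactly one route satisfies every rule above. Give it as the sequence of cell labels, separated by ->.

Any route must reach (4,3) and still end at (2,2) within 6 moves, so the order of the required stops is forced.
Route from (1,3): down 3 to (4,3), left 1 to (4,2), up 2 to (2,2) — 6 moves in all.
Check: all required cells visited; 6 ≤ 6 moves.

(1,3) -> (2,3) -> (3,3) -> (4,3) -> (4,2) -> (3,2) -> (2,2)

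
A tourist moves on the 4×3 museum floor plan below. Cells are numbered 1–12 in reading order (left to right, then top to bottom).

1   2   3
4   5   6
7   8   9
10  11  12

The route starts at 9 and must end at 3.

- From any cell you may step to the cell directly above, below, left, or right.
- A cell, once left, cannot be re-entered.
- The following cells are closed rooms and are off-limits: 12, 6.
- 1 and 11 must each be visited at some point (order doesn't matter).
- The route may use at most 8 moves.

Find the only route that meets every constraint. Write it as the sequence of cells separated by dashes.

9 - 8 - 11 - 10 - 7 - 4 - 1 - 2 - 3

The budget equals the shortest possible length, so every move has to be on a shortest route through the required cells.
Route from 9: left 1 to 8, down 1 to 11, left 1 to 10, up 3 to 1, right 2 to 3 — 8 moves in all.
Check: all required cells visited; 8 ≤ 8 moves.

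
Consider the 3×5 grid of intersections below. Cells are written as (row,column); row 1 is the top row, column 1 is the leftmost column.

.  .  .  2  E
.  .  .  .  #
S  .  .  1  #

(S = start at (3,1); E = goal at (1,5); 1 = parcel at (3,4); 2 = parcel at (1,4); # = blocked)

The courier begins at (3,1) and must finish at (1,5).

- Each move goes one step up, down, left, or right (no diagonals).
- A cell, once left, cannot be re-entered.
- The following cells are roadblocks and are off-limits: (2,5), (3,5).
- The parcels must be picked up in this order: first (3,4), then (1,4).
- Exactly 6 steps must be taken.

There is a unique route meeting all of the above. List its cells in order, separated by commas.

(3,1), (3,2), (3,3), (3,4), (2,4), (1,4), (1,5)

The waypoints must appear in the order (3,4), (1,4), with no cell reused.
Route from (3,1): right 3 to (3,4), up 2 to (1,4), right 1 to (1,5) — 6 moves in all.
Check: order respected (1 at step 3, 2 at step 5); 6 moves as required.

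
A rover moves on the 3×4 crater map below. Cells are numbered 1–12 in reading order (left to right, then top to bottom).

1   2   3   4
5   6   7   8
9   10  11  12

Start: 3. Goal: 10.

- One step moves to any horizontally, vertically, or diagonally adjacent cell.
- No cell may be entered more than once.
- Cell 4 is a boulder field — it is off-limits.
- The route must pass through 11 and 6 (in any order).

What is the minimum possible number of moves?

3

Any route passes through 11 and 6 in some order between 3 and 10. Summing Chebyshev distances along each leg and taking the cheapest ordering (3 → 6 → 11 → 10) gives a lower bound of 1 + 1 + 1 = 3 moves.
A route of 3 moves achieves this: 3 → 6 → 11 → 10.
Since 3 matches the lower bound, it is optimal.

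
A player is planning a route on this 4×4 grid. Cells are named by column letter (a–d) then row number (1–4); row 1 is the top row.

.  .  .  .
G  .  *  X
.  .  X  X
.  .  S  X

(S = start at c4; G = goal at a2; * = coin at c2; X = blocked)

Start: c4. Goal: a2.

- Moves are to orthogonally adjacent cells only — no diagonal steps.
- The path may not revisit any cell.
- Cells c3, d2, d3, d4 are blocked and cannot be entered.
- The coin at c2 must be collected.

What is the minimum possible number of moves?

Any route passes through c2 somewhere between c4 and a2. Summing Manhattan distances along the two legs (c4 → c2 → a2) gives a lower bound of 2 + 2 = 4 moves.
That bound ignores the blocked cells. Measuring each leg by the fewest moves that actually steer around them (c4→c2: 4; c2→a2: 2) raises the lower bound to 6.
The shortest route satisfying every rule uses 8 moves: c4 → b4 → b3 → b2 → c2 → c1 → b1 → a1 → a2.
The no-revisit rule (legs can't share cells) pushes the minimum above the 6-move bound; an exhaustive check rules out every length from 6 to 7, leaving 8 as the minimum.

8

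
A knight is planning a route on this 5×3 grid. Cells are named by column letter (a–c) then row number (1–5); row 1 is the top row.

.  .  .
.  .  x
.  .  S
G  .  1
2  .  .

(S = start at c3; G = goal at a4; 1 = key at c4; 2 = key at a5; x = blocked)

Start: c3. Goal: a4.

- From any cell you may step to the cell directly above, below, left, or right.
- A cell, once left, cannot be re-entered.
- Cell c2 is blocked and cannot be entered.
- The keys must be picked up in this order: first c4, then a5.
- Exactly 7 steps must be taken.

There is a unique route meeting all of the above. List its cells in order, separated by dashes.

The waypoints must appear in the order c4, a5, with no cell reused.
Route from c3: left to b3, down to b4, right to c4, down to c5, 2× left (reaching a5), up to a4 — 7 moves in all.
Check: order respected (1 at step 3, 2 at step 6); 7 moves as required.

c3 - b3 - b4 - c4 - c5 - b5 - a5 - a4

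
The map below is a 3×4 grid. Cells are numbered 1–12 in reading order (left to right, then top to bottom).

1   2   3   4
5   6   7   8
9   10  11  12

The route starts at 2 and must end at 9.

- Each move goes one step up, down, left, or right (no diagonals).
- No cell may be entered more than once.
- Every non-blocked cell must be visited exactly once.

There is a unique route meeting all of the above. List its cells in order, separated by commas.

2, 1, 5, 6, 7, 3, 4, 8, 12, 11, 10, 9

Need to visit all 12 open cells exactly once, starting at 2 and ending at 9.
Route from 2: left 1 to 1, down 1 to 5, right 2 to 7, up 1 to 3, right 1 to 4, down 2 to 12, left 3 to 9 — 11 moves in all.
Check: all 12 open cells covered.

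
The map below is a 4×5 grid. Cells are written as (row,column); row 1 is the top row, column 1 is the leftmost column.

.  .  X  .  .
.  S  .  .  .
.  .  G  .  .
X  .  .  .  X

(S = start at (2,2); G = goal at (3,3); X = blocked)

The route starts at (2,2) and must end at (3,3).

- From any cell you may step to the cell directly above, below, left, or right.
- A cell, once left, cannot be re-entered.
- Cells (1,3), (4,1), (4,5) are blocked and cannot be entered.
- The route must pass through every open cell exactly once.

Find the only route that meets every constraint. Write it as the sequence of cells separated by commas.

(2,2), (1,2), (1,1), (2,1), (3,1), (3,2), (4,2), (4,3), (4,4), (3,4), (3,5), (2,5), (1,5), (1,4), (2,4), (2,3), (3,3)

Need to visit all 17 open cells exactly once, starting at (2,2) and ending at (3,3).
Route from (2,2): up 1 to (1,2), left 1 to (1,1), down 2 to (3,1), right 1 to (3,2), down 1 to (4,2), right 2 to (4,4), up 1 to (3,4), right 1 to (3,5), up 2 to (1,5), left 1 to (1,4), down 1 to (2,4), left 1 to (2,3), down 1 to (3,3) — 16 moves in all.
Check: all 17 open cells covered.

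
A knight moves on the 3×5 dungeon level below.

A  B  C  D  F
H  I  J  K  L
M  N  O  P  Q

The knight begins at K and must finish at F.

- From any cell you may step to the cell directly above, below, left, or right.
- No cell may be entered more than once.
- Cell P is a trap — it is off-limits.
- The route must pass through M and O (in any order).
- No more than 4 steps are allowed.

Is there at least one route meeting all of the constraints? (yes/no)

Even ignoring the no-revisit rule, getting from K to F, taking the cheapest ordering K → O → M → F needs at least 2 + 2 + 6 = 10 moves (Manhattan distance per leg), which exceeds the 4-move limit.

no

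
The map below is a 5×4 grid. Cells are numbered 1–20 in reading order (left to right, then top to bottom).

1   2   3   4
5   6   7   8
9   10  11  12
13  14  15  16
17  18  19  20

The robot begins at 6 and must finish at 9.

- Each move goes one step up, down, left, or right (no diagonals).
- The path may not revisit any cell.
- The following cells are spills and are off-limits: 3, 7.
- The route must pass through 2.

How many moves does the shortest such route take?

Any route passes through 2 somewhere between 6 and 9. Summing Manhattan distances along the two legs (6 → 2 → 9) gives a lower bound of 1 + 3 = 4 moves.
A route of 4 moves achieves this: 6 → 2 → 1 → 5 → 9.
Since 4 matches the lower bound, it is optimal.

4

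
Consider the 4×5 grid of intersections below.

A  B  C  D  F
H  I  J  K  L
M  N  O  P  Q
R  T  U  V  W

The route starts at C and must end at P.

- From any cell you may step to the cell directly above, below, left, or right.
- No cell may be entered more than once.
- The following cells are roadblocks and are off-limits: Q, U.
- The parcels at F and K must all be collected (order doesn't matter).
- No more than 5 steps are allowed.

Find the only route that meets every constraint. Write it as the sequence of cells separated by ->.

Any route must reach F and K and still end at P within 5 moves, so the order of the required stops is forced.
Route from C: right 2 to F, down 1 to L, left 1 to K, down 1 to P — 5 moves in all.
Check: all required cells visited; 5 ≤ 5 moves.

C -> D -> F -> L -> K -> P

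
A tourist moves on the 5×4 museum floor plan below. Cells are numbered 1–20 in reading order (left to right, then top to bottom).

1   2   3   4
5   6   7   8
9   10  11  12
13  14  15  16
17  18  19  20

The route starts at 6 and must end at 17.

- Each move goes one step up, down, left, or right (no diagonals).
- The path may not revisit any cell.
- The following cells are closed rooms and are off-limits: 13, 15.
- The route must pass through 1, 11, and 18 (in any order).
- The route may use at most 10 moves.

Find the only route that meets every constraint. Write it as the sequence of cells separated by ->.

The budget equals the shortest possible length, so every move has to be on a shortest route through the required cells.
Route from 6: left to 5, up to 1, 2× right (reaching 3), 2× down (reaching 11), left to 10, 2× down (reaching 18), left to 17 — 10 moves in all.
Check: all required cells visited; 10 ≤ 10 moves.

6 -> 5 -> 1 -> 2 -> 3 -> 7 -> 11 -> 10 -> 14 -> 18 -> 17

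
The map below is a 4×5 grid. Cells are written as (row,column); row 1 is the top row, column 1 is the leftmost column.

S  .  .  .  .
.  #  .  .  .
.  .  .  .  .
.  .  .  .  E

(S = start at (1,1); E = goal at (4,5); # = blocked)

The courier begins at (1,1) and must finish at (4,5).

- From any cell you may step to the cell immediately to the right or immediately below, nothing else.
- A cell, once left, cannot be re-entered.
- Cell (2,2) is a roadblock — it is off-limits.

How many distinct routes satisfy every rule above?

A right/down-only route from (1,1) to (4,5) makes exactly 3 down-moves and 4 right-moves in some order.
With no other constraints that would be C(7,3) = 35 routes.
Subtract routes through each blocked cell (inclusion–exclusion for overlaps): − through (2,2): 20 → 15.
That gives 15 routes.

15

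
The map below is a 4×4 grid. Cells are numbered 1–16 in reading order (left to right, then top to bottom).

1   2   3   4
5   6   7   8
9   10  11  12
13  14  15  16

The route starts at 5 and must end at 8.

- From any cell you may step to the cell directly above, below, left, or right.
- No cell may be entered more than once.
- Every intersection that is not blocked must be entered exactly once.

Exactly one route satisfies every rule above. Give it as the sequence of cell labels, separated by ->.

5 -> 1 -> 2 -> 6 -> 10 -> 9 -> 13 -> 14 -> 15 -> 16 -> 12 -> 11 -> 7 -> 3 -> 4 -> 8

Need to visit all 16 open cells exactly once, starting at 5 and ending at 8.
Cell 1 has only two open neighbours (5 and 2), so the path must pass straight through it: one of those is the cell it's entered from and the other is where it exits.
Route from 5: up 1 to 1, right 1 to 2, down 2 to 10, left 1 to 9, down 1 to 13, right 3 to 16, up 1 to 12, left 1 to 11, up 2 to 3, right 1 to 4, down 1 to 8 — 15 moves in all.
Check: all 16 open cells covered.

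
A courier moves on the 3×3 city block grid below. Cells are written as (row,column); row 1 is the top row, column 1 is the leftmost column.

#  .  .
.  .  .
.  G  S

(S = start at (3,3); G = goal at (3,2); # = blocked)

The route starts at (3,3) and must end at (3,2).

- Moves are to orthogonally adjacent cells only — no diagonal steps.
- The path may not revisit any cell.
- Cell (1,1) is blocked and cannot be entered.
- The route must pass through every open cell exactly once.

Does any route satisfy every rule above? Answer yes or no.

yes

One route that works: (3,3) → (2,3) → (1,3) → (1,2) → (2,2) → (2,1) → (3,1) → (3,2).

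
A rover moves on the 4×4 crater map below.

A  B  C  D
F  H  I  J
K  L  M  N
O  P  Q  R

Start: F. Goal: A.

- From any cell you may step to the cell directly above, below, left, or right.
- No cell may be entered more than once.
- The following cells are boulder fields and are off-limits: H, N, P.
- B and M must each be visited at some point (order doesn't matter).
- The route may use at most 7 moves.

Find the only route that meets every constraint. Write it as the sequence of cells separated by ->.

F -> K -> L -> M -> I -> C -> B -> A

Any route must reach B and M and still end at A within 7 moves, so the order of the required stops is forced.
Route from F: down to K, 2× right (reaching M), 2× up (reaching C), 2× left (reaching A) — 7 moves in all.
Check: all required cells visited; 7 ≤ 7 moves.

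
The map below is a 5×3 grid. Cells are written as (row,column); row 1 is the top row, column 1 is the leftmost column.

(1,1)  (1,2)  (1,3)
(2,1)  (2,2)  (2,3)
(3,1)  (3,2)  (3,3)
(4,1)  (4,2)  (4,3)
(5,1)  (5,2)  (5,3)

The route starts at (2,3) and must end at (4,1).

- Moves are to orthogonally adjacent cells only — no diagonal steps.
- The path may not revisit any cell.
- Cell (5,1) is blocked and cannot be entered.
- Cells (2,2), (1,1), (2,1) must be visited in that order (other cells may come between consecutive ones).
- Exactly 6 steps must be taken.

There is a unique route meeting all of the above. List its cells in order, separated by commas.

(2,3), (2,2), (1,2), (1,1), (2,1), (3,1), (4,1)

The waypoints must appear in the order (2,2), (1,1), (2,1), with no cell reused.
Route from (2,3): left to (2,2), up to (1,2), left to (1,1), 3× down (reaching (4,1)) — 6 moves in all.
Check: order respected ((2,2) at step 1, (1,1) at step 3, (2,1) at step 4); 6 moves as required.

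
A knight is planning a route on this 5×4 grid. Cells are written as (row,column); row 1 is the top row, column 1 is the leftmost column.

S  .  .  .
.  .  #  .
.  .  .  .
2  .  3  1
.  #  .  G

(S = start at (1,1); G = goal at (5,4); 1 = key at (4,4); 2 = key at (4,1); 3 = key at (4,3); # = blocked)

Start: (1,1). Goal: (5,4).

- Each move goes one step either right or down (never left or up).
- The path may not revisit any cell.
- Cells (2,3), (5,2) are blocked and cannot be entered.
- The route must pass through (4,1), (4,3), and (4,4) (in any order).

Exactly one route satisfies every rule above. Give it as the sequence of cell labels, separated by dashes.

Moves only go right or down, so the column and row indices never decrease.
Route from (1,1): 3× down (reaching (4,1)), 3× right (reaching (4,4)), down to (5,4) — 7 moves in all.
Check: all required cells visited.

(1,1) - (2,1) - (3,1) - (4,1) - (4,2) - (4,3) - (4,4) - (5,4)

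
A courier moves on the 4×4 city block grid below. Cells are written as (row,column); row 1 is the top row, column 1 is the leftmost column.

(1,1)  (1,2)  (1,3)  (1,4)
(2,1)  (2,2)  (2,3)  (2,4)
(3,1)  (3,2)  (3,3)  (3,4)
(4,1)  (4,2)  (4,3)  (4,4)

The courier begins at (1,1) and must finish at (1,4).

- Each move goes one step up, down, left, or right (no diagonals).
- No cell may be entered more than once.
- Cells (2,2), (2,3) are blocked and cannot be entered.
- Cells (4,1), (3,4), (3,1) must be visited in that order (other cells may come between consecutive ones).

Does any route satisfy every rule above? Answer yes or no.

Ignoring the required order, 4 revisit-free routes from (1,1) to (1,4) pass through all of (4,1), (3,4), and (3,1); the waypoint orders that occur are (3,1) → (4,1) → (3,4) (4) — never (4,1) → (3,4) → (3,1).

no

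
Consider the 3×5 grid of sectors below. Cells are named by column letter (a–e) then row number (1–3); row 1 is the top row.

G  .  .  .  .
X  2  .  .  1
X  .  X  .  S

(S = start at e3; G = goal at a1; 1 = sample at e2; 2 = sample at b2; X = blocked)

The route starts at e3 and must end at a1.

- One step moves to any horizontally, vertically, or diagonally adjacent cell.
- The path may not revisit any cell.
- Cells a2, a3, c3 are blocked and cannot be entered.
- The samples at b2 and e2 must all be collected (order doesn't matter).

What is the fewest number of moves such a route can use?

Any route passes through b2 and e2 in some order between e3 and a1. Summing Chebyshev distances along each leg and taking the cheapest ordering (e3 → e2 → b2 → a1) gives a lower bound of 1 + 3 + 1 = 5 moves.
A route of 5 moves achieves this: e3 → e2 → d1 → c1 → b2 → a1.
Since 5 matches the lower bound, it is optimal.

5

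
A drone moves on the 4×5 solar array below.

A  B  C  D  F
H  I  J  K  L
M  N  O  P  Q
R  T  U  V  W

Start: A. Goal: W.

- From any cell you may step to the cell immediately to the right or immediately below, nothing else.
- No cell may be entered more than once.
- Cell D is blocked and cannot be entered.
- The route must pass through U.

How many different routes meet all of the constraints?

A right/down-only route from A to W makes exactly 3 down-moves and 4 right-moves in some order.
With no other constraints that would be C(7,3) = 35 routes.
Split at U and multiply the segment counts (each segment already excludes blocked cells): A→U: 10; U→W: 1; product = 10.
That gives 10 routes.

10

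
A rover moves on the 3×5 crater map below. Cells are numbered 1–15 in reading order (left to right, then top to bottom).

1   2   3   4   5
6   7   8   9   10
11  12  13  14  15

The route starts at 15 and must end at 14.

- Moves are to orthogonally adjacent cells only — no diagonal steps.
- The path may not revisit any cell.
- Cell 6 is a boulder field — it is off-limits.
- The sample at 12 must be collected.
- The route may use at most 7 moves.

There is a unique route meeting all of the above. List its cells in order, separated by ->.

15 -> 10 -> 9 -> 8 -> 7 -> 12 -> 13 -> 14

The 7-move cap with required stops at 12 leaves no slack for detours.
Route from 15: up 1 to 10, left 3 to 7, down 1 to 12, right 2 to 14 — 7 moves in all.
Check: all required cells visited; 7 ≤ 7 moves.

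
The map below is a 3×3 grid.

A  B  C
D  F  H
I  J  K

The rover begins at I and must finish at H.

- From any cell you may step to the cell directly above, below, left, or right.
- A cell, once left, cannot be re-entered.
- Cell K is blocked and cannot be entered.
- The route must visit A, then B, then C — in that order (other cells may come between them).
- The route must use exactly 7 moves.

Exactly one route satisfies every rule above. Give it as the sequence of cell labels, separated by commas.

I, J, F, D, A, B, C, H

The waypoints must appear in the order A, B, C, with no cell reused.
Route from I: right 1 to J, up 1 to F, left 1 to D, up 1 to A, right 2 to C, down 1 to H — 7 moves in all.
Check: order respected (A at step 4, B at step 5, C at step 6); 7 moves as required.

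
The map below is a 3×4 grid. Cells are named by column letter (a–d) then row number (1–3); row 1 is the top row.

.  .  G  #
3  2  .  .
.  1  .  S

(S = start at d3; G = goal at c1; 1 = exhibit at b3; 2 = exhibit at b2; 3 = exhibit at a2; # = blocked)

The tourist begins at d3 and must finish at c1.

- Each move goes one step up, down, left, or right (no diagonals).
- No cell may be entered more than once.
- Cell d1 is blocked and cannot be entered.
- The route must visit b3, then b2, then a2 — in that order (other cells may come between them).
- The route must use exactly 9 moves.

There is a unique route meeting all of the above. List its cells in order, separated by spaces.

d3 d2 c2 c3 b3 b2 a2 a1 b1 c1

The waypoints must appear in the order b3, b2, a2, with no cell reused.
Route from d3: up to d2, left to c2, down to c3, left to b3, up to b2, left to a2, up to a1, 2× right (reaching c1) — 9 moves in all.
Check: order respected (1 at step 4, 2 at step 5, 3 at step 6); 9 moves as required.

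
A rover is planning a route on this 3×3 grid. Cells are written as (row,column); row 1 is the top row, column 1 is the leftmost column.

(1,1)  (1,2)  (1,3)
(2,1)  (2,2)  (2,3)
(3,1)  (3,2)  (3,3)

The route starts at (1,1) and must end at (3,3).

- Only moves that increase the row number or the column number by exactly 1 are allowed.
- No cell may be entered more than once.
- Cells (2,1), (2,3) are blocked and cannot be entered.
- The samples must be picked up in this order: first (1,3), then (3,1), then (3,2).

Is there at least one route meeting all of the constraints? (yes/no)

(3,1) lies to the left of (1,3), so going from (1,3) to (3,1) would need a leftward move — but moves only go right/down, so (1,3) cannot be visited before (3,1).

no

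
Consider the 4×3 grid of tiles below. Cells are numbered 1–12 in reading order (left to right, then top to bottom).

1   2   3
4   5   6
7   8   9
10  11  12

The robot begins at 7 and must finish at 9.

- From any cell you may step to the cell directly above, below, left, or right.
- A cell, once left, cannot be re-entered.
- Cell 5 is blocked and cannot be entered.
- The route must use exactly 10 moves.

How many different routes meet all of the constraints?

0

Need simple routes of exactly 10 moves from 7 to 9 (Manhattan distance 2, so 4 moves are spent on a detour and 4 undoing it).
No route satisfies every constraint, so the count is 0.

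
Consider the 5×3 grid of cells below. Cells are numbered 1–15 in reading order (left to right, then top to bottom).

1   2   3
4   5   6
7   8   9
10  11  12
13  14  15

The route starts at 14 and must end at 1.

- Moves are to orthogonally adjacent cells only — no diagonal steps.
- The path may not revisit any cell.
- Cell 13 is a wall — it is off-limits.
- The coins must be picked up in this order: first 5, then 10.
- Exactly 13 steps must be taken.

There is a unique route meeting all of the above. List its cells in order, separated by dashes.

14 - 15 - 12 - 9 - 6 - 3 - 2 - 5 - 8 - 11 - 10 - 7 - 4 - 1

The waypoints must appear in the order 5, 10, with no cell reused.
Route from 14: right to 15, 4× up (reaching 3), left to 2, 3× down (reaching 11), left to 10, 3× up (reaching 1) — 13 moves in all.
Check: order respected (5 at step 7, 10 at step 10); 13 moves as required.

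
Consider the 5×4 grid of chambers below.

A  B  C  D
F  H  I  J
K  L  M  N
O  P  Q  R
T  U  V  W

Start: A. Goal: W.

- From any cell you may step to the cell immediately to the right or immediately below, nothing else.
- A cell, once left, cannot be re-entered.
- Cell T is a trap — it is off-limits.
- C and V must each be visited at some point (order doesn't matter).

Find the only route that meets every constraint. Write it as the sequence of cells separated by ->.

A -> B -> C -> I -> M -> Q -> V -> W

Moves only go right or down, so the column and row indices never decrease.
Route from A: 2× right (reaching C), 4× down (reaching V), right to W — 7 moves in all.
Check: all required cells visited.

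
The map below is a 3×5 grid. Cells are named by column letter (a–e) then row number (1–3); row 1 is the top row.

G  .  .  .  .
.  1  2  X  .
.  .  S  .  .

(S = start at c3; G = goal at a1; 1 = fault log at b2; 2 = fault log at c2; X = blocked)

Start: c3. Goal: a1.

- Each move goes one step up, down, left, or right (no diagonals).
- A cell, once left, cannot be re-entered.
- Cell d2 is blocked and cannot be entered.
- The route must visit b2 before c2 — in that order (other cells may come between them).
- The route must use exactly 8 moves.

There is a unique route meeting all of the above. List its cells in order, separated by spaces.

The waypoints must appear in the order b2, c2, with no cell reused.
Route from c3: 2× left (reaching a3), up to a2, 2× right (reaching c2), up to c1, 2× left (reaching a1) — 8 moves in all.
Check: order respected (1 at step 4, 2 at step 5); 8 moves as required.

c3 b3 a3 a2 b2 c2 c1 b1 a1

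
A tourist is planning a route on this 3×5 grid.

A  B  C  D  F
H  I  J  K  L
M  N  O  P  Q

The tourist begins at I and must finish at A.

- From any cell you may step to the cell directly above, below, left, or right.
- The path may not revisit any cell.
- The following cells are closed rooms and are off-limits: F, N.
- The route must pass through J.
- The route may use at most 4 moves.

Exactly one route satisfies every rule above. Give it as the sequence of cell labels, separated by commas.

The budget equals the shortest possible length, so every move has to be on a shortest route through the required cells.
Route from I: right to J, up to C, 2× left (reaching A) — 4 moves in all.
Check: all required cells visited; 4 ≤ 4 moves.

I, J, C, B, A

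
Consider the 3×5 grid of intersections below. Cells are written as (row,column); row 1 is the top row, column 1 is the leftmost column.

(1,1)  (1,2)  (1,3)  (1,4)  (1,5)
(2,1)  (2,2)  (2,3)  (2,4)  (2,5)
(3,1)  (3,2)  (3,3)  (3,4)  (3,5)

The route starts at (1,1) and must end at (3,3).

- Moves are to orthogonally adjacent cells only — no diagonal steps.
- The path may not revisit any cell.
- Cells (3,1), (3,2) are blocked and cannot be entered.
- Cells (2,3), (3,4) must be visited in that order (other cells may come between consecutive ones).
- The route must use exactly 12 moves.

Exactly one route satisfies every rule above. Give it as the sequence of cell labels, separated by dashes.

The waypoints must appear in the order (2,3), (3,4), with no cell reused.
Route from (1,1): down 1 to (2,1), right 1 to (2,2), up 1 to (1,2), right 1 to (1,3), down 1 to (2,3), right 1 to (2,4), up 1 to (1,4), right 1 to (1,5), down 2 to (3,5), left 2 to (3,3) — 12 moves in all.
Check: order respected ((2,3) at step 5, (3,4) at step 11); 12 moves as required.

(1,1) - (2,1) - (2,2) - (1,2) - (1,3) - (2,3) - (2,4) - (1,4) - (1,5) - (2,5) - (3,5) - (3,4) - (3,3)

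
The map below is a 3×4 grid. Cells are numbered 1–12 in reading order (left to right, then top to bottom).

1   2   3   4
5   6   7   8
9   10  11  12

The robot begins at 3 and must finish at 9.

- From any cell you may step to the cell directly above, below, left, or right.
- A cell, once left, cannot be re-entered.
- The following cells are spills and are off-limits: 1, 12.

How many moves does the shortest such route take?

The Manhattan distance from 3 to 9 is |1−3| + |3−1| = 4, so at least 4 moves are needed.
A route of 4 moves achieves this: 3 → 7 → 11 → 10 → 9.
Since 4 matches the lower bound, it is optimal.

4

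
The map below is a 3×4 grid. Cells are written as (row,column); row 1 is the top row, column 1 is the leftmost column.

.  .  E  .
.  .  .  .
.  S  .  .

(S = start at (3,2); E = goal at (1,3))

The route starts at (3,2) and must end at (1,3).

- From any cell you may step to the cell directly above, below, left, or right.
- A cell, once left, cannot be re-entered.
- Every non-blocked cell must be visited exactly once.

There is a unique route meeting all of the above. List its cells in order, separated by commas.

(3,2), (3,1), (2,1), (1,1), (1,2), (2,2), (2,3), (3,3), (3,4), (2,4), (1,4), (1,3)

Need to visit all 12 open cells exactly once, starting at (3,2) and ending at (1,3).
Cell (1,1) has only two open neighbours ((2,1) and (1,2)), so the path must pass straight through it: one of those is the cell it's entered from and the other is where it exits.
Route from (3,2): left to (3,1), 2× up (reaching (1,1)), right to (1,2), down to (2,2), right to (2,3), down to (3,3), right to (3,4), 2× up (reaching (1,4)), left to (1,3) — 11 moves in all.
Check: all 12 open cells covered.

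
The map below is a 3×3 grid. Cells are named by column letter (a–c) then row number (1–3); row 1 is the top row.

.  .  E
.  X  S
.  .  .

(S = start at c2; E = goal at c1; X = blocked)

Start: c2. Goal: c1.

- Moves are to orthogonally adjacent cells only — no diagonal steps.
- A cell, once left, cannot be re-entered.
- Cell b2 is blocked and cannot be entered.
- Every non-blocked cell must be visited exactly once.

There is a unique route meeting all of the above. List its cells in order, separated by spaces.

c2 c3 b3 a3 a2 a1 b1 c1

Need to visit all 8 open cells exactly once, starting at c2 and ending at c1.
Route from c2: down 1 to c3, left 2 to a3, up 2 to a1, right 2 to c1 — 7 moves in all.
Check: all 8 open cells covered.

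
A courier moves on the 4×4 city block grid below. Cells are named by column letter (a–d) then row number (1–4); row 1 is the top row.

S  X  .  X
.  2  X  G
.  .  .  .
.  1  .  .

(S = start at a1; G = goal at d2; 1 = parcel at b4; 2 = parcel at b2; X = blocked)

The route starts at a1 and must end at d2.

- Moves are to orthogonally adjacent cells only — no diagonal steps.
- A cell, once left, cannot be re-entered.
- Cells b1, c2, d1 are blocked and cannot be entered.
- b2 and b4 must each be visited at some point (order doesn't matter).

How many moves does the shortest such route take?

Any route passes through b2 and b4 in some order between a1 and d2. Summing Manhattan distances along each leg and taking the cheapest ordering (a1 → b4 → b2 → d2) gives a lower bound of 4 + 2 + 2 = 8 moves.
A route of 8 moves achieves this: a1 → a2 → b2 → b3 → b4 → c4 → c3 → d3 → d2.
Since 8 matches the lower bound, it is optimal.

8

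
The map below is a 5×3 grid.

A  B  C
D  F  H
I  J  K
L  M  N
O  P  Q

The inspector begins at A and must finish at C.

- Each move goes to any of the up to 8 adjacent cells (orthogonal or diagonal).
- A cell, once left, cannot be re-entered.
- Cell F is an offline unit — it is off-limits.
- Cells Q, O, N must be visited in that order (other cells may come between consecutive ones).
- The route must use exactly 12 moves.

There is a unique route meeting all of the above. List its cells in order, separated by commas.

A, D, I, M, Q, P, O, L, J, N, K, H, C

The waypoints must appear in the order Q, O, N, with no cell reused.
Route from A: 2× down (reaching I), 2× down-right (reaching Q), 2× left (reaching O), up to L, up-right to J, down-right to N, 3× up (reaching C) — 12 moves in all.
Check: order respected (Q at step 4, O at step 6, N at step 9); 12 moves as required.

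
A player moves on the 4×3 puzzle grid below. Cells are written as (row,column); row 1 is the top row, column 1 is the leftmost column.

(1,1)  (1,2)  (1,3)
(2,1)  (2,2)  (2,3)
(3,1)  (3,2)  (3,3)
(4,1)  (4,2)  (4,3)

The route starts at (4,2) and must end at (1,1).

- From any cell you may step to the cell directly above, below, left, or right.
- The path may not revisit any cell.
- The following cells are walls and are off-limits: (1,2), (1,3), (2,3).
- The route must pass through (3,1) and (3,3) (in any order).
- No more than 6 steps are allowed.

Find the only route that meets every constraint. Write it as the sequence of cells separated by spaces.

Any route must reach (3,1) and (3,3) and still end at (1,1) within 6 moves, so the order of the required stops is forced.
Route from (4,2): right 1 to (4,3), up 1 to (3,3), left 2 to (3,1), up 2 to (1,1) — 6 moves in all.
Check: all required cells visited; 6 ≤ 6 moves.

(4,2) (4,3) (3,3) (3,2) (3,1) (2,1) (1,1)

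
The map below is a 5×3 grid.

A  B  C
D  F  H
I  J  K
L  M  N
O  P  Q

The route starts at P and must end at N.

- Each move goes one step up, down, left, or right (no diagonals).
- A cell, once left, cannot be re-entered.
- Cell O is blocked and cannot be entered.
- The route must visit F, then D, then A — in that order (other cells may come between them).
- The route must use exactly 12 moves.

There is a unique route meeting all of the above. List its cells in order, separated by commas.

P, M, L, I, J, F, D, A, B, C, H, K, N

The waypoints must appear in the order F, D, A, with no cell reused.
Route from P: up to M, left to L, up to I, right to J, up to F, left to D, up to A, 2× right (reaching C), 3× down (reaching N) — 12 moves in all.
Check: order respected (F at step 5, D at step 6, A at step 7); 12 moves as required.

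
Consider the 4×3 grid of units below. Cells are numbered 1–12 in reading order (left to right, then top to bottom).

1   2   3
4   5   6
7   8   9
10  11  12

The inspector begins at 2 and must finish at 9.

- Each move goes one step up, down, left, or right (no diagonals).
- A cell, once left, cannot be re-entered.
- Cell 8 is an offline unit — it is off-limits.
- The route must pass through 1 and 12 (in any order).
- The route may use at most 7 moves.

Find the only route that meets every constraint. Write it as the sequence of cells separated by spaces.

Any route must reach 1 and 12 and still end at 9 within 7 moves, so the order of the required stops is forced.
Route from 2: left to 1, 3× down (reaching 10), 2× right (reaching 12), up to 9 — 7 moves in all.
Check: all required cells visited; 7 ≤ 7 moves.

2 1 4 7 10 11 12 9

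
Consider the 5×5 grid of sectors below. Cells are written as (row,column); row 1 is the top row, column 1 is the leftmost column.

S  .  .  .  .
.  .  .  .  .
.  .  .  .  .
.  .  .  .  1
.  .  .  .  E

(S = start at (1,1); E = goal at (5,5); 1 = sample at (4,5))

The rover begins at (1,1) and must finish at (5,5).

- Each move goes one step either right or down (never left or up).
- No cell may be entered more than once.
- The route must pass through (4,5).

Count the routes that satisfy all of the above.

35

A right/down-only route from (1,1) to (5,5) makes exactly 4 down-moves and 4 right-moves in some order.
With no other constraints that would be C(8,4) = 70 routes.
Split at (4,5) and multiply the segment counts: (1,1)→(4,5): 35; (4,5)→(5,5): 1; product = 35.
That gives 35 routes.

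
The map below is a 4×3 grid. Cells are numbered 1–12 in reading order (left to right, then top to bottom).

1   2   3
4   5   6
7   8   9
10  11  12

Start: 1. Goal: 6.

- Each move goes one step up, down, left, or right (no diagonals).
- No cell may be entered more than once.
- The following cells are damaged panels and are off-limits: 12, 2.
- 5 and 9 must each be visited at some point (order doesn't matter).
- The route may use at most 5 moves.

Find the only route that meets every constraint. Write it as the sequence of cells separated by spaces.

The budget equals the shortest possible length, so every move has to be on a shortest route through the required cells.
Route from 1: down 1 to 4, right 1 to 5, down 1 to 8, right 1 to 9, up 1 to 6 — 5 moves in all.
Check: all required cells visited; 5 ≤ 5 moves.

1 4 5 8 9 6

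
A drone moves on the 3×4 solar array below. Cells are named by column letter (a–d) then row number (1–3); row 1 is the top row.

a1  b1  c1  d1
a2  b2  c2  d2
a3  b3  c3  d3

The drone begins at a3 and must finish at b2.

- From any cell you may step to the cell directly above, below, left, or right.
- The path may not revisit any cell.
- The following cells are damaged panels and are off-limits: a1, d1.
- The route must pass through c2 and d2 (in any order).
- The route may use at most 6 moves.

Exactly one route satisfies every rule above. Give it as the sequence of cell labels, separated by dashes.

a3 - b3 - c3 - d3 - d2 - c2 - b2

The 6-move cap with required stops at c2, d2 leaves no slack for detours.
Route from a3: right 3 to d3, up 1 to d2, left 2 to b2 — 6 moves in all.
Check: all required cells visited; 6 ≤ 6 moves.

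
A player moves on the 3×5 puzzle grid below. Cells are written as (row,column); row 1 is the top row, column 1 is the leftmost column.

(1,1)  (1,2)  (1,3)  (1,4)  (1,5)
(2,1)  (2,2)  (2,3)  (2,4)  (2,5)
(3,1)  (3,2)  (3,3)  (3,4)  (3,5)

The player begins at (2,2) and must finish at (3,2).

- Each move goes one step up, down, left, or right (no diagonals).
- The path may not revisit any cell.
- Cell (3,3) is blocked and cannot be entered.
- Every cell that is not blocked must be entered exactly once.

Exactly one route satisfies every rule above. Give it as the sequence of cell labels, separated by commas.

(2,2), (2,3), (2,4), (3,4), (3,5), (2,5), (1,5), (1,4), (1,3), (1,2), (1,1), (2,1), (3,1), (3,2)

Need to visit all 14 open cells exactly once, starting at (2,2) and ending at (3,2).
Cell (3,5) has only two open neighbours ((2,5) and (3,4)), so the path must pass straight through it: one of those is the cell it's entered from and the other is where it exits.
Route from (2,2): right 2 to (2,4), down 1 to (3,4), right 1 to (3,5), up 2 to (1,5), left 4 to (1,1), down 2 to (3,1), right 1 to (3,2) — 13 moves in all.
Check: all 14 open cells covered.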